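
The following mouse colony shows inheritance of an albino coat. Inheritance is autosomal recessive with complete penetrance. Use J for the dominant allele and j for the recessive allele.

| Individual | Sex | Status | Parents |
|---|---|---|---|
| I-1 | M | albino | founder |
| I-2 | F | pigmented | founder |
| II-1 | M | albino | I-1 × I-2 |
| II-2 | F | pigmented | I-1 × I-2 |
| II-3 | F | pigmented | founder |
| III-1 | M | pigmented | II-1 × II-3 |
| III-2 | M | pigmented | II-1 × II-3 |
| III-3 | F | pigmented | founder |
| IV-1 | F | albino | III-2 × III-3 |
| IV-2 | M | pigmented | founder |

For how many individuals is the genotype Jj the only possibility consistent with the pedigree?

5

Obligate heterozygotes: I-2 is pigmented so carries J and passed j to II-1 (jj), so I-2 is Jj; II-2 is pigmented so carries J and received j from I-1 (jj), so II-2 is Jj; III-1 is pigmented so carries J and received j from II-1 (jj), so III-1 is Jj; III-2 is pigmented so carries J and received j from II-1 (jj), so III-2 is Jj; III-3 is pigmented so carries J and passed j to IV-1 (jj), so III-3 is Jj.
Every other individual is either homozygous by phenotype or has at least one consistent homozygous assignment, so the count is 5.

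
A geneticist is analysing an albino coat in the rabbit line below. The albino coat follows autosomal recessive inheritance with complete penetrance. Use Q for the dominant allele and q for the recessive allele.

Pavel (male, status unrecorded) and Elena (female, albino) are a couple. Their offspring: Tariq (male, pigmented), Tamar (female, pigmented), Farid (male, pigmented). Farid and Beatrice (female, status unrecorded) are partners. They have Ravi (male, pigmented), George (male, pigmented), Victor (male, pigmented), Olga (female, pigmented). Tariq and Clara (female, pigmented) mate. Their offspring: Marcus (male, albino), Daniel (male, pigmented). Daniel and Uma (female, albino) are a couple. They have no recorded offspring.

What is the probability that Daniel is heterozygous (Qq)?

Tariq is pigmented so carries Q and received q from Elena (qq), so Tariq is Qq.
Clara is pigmented so carries Q and passed q to Marcus (qq), so Clara is Qq.
Their cross gives offspring ratios 1/4 QQ : 1/2 Qq : 1/4 qq. Conditioning on Daniel being pigmented, P(Qq) = 1/2 / 3/4 = 2/3.

2/3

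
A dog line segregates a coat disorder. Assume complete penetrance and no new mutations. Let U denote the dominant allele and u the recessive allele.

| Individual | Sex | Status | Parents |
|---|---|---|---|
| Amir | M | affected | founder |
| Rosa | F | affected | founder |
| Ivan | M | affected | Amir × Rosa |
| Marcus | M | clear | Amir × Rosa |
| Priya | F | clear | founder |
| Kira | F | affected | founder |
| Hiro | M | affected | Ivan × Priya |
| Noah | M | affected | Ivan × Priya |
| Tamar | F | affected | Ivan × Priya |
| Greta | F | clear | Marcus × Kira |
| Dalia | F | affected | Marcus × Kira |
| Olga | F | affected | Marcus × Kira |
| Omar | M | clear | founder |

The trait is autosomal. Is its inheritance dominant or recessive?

dominant

Amir and Rosa are both affected yet have a clear child Marcus. Under a recessive model two affected parents are homozygous and every child would be affected, so the trait cannot be recessive.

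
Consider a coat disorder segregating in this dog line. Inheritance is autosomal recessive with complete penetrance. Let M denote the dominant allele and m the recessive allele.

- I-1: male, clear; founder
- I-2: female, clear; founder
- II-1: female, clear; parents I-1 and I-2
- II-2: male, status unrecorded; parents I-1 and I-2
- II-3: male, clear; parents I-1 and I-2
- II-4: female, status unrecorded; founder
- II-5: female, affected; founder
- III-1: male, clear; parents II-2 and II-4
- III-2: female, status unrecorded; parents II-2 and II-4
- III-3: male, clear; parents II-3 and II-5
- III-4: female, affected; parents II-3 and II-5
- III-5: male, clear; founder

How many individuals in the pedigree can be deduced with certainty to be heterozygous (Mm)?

2

Obligate heterozygotes: II-3 is clear so carries M and passed m to III-4 (mm), so II-3 is Mm; III-3 is clear so carries M and received m from II-5 (mm), so III-3 is Mm.
Every other individual is either homozygous by phenotype or has at least one consistent homozygous assignment, so the count is 2.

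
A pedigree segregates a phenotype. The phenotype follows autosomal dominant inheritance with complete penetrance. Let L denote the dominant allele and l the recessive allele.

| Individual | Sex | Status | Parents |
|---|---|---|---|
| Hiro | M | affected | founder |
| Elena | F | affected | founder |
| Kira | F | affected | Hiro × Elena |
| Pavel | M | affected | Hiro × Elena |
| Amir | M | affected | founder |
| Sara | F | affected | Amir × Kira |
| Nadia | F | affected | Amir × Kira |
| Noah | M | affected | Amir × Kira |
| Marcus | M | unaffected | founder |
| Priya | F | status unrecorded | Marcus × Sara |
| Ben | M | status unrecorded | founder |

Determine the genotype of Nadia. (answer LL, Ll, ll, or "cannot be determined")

cannot be determined

Nadia's phenotype allows LL or Ll, and no parent or child forces a single allele at both positions; consistent genotype assignments exist with Nadia as LL or Ll.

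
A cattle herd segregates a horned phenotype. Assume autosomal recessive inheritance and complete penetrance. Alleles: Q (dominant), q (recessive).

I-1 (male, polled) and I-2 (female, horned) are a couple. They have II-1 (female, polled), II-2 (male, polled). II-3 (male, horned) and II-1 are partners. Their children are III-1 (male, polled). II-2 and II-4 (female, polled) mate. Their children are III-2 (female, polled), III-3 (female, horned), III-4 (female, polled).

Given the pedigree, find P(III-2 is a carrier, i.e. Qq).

II-2 is polled so carries Q and received q from I-2 (qq), so II-2 is Qq.
II-4 is polled so carries Q and passed q to III-3 (qq), so II-4 is Qq.
Their cross gives offspring ratios 1/4 QQ : 1/2 Qq : 1/4 qq. Conditioning on III-2 being polled, P(Qq) = 1/2 / 3/4 = 2/3.

2/3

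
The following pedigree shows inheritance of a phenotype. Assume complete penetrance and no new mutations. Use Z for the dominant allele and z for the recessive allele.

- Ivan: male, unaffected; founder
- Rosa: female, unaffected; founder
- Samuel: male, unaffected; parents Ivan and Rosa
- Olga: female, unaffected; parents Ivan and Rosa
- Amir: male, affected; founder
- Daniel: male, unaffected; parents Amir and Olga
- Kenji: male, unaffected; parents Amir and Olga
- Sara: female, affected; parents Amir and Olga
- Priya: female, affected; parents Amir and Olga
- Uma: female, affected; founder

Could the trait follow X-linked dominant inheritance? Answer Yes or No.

A consistent assignment under X-linked dominant exists: Ivan X^z Y, Rosa X^z X^z, Samuel X^z Y, Olga X^z X^z, Amir X^Z Y, Daniel X^z Y, Kenji X^z Y, Sara X^Z X^z, Priya X^Z X^z, Uma X^Z X^Z.
In this assignment every recorded phenotype matches its genotype and every non-founder's genotype is obtainable from its parents' genotypes, so the pedigree is consistent.

Yes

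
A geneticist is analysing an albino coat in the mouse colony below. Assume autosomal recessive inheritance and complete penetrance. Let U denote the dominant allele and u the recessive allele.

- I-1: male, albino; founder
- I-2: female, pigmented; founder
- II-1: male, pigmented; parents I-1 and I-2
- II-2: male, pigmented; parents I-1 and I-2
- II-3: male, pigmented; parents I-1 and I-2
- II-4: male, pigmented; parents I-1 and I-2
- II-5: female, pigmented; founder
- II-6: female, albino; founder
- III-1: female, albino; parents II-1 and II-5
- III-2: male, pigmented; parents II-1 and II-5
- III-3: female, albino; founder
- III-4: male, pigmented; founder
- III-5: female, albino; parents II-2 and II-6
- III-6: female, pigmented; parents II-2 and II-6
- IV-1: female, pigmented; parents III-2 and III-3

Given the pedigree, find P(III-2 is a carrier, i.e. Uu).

II-1 is pigmented so carries U and received u from I-1 (uu), so II-1 is Uu.
II-5 is pigmented so carries U and passed u to III-1 (uu), so II-5 is Uu.
Their cross gives offspring ratios 1/4 UU : 1/2 Uu : 1/4 uu. Conditioning on III-2 being pigmented, P(Uu) = 1/2 / 3/4 = 2/3 before taking III-2's own offspring into account.
III-3 is albino, so III-3 is uu.
Now use III-2's offspring. Probability of each recorded status — pigmented daughter IV-1: 1/2 if III-2 is Uu, 1 if UU.
Bayes: P(Uu) = 2/3·1/2 / (2/3·1/2 + 1/3·1) = 1/2.

1/2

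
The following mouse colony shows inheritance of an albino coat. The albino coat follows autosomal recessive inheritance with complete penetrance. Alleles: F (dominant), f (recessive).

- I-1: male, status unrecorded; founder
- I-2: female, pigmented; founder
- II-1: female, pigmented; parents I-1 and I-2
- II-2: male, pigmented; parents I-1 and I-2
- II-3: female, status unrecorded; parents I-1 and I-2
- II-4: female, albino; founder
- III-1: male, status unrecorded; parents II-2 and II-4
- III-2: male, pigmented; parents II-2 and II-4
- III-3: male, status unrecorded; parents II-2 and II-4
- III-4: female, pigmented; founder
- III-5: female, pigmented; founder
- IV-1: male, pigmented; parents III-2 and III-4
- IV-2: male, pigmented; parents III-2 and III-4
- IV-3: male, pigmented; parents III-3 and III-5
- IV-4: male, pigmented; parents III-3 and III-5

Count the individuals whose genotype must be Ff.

Obligate heterozygotes: III-2 is pigmented so carries F and received f from II-4 (ff), so III-2 is Ff.
Every other individual is either homozygous by phenotype or has at least one consistent homozygous assignment, so the count is 1.

1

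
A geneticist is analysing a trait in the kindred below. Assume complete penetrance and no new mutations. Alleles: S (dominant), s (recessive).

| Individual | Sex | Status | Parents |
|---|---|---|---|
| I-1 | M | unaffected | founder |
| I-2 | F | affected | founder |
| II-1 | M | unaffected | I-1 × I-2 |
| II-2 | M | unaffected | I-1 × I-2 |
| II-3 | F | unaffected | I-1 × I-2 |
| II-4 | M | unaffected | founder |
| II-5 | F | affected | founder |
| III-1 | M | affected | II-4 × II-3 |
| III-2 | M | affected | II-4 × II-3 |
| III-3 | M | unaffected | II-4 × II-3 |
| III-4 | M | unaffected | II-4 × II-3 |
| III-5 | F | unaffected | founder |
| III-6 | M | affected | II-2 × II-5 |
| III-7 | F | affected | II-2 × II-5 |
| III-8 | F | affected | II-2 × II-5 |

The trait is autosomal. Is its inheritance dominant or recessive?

II-4 and II-3 are both unaffected yet have an affected child III-1. Under dominance, an affected child requires at least one affected parent, so the trait cannot be dominant.

recessive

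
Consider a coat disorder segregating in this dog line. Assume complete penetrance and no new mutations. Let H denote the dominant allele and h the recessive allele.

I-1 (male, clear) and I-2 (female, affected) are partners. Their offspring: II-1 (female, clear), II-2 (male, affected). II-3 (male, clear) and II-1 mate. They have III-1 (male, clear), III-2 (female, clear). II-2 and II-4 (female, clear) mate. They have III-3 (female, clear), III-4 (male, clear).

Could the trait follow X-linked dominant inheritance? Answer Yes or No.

No

Under X-linked dominant, III-3 (clear, female) cannot arise from II-2 (affected) × II-4 (clear).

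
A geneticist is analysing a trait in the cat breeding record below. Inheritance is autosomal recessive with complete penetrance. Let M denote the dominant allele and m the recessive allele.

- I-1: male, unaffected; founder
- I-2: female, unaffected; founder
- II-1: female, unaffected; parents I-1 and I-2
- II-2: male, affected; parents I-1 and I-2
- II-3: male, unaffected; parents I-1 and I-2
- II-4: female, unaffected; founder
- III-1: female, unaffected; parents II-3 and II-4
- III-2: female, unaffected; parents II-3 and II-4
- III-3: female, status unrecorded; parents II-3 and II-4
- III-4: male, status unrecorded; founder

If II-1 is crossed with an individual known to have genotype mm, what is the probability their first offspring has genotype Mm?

2/3

I-1 is unaffected so carries M and passed m to II-2 (mm), so I-1 is Mm.
I-2 is unaffected so carries M and passed m to II-2 (mm), so I-2 is Mm.
II-1 is an unaffected offspring of I-1 (Mm) × I-2 (Mm), whose cross gives 1/4 MM : 1/2 Mm : 1/4 mm; conditioning on being unaffected, II-1 is MM with probability 1/3, Mm with probability 2/3.
Summing over parental genotype combinations, P(offspring has genotype Mm) = 1/3·1 + 2/3·1/2 = 2/3.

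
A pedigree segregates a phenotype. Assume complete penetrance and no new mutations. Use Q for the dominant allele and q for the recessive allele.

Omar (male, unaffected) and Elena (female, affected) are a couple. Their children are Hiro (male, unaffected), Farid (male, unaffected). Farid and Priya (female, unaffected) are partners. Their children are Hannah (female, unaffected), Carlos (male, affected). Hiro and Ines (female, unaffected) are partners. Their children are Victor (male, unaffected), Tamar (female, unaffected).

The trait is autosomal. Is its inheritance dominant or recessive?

recessive

Farid and Priya are both unaffected yet have an affected child Carlos. Under dominance, an affected child requires at least one affected parent, so the trait cannot be dominant.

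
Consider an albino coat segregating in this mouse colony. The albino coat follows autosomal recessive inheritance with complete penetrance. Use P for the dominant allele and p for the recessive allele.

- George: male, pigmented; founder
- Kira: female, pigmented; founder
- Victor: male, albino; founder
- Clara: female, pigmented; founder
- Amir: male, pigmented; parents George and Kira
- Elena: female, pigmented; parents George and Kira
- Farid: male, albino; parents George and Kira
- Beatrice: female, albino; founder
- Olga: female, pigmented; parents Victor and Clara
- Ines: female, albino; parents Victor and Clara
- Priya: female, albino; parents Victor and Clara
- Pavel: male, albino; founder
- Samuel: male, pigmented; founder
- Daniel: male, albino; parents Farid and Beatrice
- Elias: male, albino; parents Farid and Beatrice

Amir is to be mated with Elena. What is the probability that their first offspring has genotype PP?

4/9

George is pigmented so carries P and passed p to Farid (pp), so George is Pp.
Kira is pigmented so carries P and passed p to Farid (pp), so Kira is Pp.
Amir is a pigmented offspring of George (Pp) × Kira (Pp), whose cross gives 1/4 PP : 1/2 Pp : 1/4 pp; conditioning on being pigmented, Amir is PP with probability 1/3, Pp with probability 2/3.
Elena is a pigmented offspring of George (Pp) × Kira (Pp), whose cross gives 1/4 PP : 1/2 Pp : 1/4 pp; conditioning on being pigmented, Elena is PP with probability 1/3, Pp with probability 2/3.
Summing over parental genotype combinations, P(offspring has genotype PP) = 1/9·1 + 2/9·1/2 + 2/9·1/2 + 4/9·1/4 = 4/9.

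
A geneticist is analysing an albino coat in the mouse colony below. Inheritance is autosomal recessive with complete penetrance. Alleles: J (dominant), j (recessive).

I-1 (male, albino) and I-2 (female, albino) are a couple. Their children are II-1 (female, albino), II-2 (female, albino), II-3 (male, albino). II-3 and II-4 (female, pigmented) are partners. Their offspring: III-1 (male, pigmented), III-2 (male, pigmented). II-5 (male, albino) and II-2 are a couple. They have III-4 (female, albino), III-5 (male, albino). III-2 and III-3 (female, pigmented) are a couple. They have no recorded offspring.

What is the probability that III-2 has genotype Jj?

1

III-2 is pigmented so carries J and received j from II-3 (jj), so III-2 is Jj, giving P(Jj) = 1.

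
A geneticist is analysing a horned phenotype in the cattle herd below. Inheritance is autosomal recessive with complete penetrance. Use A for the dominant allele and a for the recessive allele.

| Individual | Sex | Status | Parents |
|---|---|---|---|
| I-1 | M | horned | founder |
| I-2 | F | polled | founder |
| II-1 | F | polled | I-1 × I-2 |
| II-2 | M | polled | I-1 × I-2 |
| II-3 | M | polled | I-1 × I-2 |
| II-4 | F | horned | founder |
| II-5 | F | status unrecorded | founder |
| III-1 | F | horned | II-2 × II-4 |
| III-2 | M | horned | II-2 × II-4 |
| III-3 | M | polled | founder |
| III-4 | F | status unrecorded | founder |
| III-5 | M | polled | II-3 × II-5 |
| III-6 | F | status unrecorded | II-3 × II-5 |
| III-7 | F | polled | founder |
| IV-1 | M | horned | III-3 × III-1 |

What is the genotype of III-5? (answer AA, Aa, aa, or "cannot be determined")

III-5's phenotype allows AA or Aa, and no parent or child forces a single allele at both positions; consistent genotype assignments exist with III-5 as AA or Aa.

cannot be determined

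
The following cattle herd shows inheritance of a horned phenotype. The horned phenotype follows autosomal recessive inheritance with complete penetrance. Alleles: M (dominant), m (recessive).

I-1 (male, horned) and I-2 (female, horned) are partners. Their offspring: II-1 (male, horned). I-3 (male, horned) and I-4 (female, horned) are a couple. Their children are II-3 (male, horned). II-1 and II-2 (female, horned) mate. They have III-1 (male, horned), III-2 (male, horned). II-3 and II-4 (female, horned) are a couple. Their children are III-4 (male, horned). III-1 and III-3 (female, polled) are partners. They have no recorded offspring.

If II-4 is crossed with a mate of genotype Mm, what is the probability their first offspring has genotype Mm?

II-4 is horned, so II-4 is mm.
The cross gives 1/2 Mm : 1/2 mm, so P(offspring has genotype Mm) = 1/2.

1/2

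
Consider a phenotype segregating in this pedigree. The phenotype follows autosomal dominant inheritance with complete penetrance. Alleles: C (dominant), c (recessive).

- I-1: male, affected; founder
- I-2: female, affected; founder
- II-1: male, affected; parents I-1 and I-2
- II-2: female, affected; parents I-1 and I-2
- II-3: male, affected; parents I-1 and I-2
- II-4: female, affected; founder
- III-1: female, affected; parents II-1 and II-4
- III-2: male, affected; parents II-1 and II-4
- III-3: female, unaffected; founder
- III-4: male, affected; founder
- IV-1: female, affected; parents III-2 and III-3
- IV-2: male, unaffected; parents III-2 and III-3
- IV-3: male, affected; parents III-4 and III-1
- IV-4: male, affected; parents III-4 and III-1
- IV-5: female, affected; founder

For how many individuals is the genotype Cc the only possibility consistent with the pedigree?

2

Obligate heterozygotes: III-2 is affected so carries C and passed c to IV-2 (cc), so III-2 is Cc; IV-1 is affected so carries C and received c from III-3 (cc), so IV-1 is Cc.
Every other individual is either homozygous by phenotype or has at least one consistent homozygous assignment, so the count is 2.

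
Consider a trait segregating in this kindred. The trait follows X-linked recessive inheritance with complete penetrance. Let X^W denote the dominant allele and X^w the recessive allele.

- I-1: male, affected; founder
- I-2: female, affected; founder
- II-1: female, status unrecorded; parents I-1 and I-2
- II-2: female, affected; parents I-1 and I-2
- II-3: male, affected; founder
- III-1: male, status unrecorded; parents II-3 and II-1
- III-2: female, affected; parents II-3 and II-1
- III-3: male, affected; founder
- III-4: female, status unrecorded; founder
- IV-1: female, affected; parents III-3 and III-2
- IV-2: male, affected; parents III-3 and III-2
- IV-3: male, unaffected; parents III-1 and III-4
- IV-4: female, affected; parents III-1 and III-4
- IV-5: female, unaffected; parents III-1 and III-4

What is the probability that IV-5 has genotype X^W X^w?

IV-5 is unaffected so carries W and received w from III-1 (X^w Y), so IV-5 is X^W X^w, giving P(X^W X^w) = 1.

1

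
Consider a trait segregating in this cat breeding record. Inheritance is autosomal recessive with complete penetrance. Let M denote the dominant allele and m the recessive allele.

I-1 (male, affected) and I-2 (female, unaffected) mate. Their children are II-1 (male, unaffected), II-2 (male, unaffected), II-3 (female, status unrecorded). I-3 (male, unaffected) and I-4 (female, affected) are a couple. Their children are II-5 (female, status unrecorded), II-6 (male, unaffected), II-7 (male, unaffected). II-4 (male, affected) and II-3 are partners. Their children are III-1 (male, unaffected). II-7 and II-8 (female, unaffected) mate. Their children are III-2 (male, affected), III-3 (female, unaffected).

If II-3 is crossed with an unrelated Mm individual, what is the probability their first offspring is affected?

II-3 passed M to III-1 (Mm, whose m came from II-4) and received m from I-1 (mm), so II-3 is Mm.
The cross gives 1/4 MM : 1/2 Mm : 1/4 mm, so P(offspring is affected) = 1/4.

1/4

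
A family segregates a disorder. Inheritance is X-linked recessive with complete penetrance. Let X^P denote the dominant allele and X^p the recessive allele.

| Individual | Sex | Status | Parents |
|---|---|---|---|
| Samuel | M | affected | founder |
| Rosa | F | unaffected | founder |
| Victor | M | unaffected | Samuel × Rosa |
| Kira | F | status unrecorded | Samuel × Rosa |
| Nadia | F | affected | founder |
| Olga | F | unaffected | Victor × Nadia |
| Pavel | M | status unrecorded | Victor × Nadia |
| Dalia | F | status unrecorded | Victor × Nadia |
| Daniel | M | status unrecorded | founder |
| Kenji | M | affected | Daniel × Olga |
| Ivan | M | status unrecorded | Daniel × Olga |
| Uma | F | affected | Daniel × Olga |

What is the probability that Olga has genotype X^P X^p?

1

Olga is unaffected so carries P and received p from Nadia (X^p X^p), so Olga is X^P X^p, giving P(X^P X^p) = 1.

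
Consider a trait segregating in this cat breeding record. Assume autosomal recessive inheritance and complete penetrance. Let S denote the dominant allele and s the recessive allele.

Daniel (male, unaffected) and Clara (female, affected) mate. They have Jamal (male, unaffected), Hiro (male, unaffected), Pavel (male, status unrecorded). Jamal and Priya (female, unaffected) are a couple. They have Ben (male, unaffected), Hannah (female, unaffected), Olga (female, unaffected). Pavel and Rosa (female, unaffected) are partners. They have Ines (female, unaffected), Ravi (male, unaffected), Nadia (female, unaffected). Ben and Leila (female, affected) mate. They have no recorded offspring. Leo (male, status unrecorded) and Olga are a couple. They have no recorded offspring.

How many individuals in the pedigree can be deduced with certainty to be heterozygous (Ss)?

2

Obligate heterozygotes: Jamal is unaffected so carries S and received s from Clara (ss), so Jamal is Ss; Hiro is unaffected so carries S and received s from Clara (ss), so Hiro is Ss.
Every other individual is either homozygous by phenotype or has at least one consistent homozygous assignment, so the count is 2.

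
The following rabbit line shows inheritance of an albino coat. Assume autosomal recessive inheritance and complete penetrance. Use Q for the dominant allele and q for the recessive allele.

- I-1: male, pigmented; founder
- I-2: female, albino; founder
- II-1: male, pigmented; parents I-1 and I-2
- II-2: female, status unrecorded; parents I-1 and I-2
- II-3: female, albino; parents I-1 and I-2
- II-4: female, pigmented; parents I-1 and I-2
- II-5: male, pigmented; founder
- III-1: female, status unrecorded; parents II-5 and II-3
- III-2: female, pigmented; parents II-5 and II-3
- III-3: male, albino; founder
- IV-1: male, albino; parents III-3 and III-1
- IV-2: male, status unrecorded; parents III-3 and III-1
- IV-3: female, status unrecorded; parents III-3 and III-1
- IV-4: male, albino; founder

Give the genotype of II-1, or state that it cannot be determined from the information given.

From phenotype alone, II-1 is QQ or Qq.
II-1 is pigmented so carries Q and received q from I-2 (qq), so II-1 is Qq.

Qq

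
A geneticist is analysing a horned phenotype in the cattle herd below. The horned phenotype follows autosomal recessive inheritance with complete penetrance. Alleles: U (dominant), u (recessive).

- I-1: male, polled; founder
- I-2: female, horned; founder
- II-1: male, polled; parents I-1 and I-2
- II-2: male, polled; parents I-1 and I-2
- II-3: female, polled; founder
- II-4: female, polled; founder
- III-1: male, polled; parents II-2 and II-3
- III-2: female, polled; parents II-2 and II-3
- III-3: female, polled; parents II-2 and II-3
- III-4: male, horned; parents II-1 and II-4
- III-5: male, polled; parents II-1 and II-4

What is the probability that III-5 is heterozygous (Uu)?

2/3

II-1 is polled so carries U and received u from I-2 (uu), so II-1 is Uu.
II-4 is polled so carries U and passed u to III-4 (uu), so II-4 is Uu.
Their cross gives offspring ratios 1/4 UU : 1/2 Uu : 1/4 uu. Conditioning on III-5 being polled, P(Uu) = 1/2 / 3/4 = 2/3.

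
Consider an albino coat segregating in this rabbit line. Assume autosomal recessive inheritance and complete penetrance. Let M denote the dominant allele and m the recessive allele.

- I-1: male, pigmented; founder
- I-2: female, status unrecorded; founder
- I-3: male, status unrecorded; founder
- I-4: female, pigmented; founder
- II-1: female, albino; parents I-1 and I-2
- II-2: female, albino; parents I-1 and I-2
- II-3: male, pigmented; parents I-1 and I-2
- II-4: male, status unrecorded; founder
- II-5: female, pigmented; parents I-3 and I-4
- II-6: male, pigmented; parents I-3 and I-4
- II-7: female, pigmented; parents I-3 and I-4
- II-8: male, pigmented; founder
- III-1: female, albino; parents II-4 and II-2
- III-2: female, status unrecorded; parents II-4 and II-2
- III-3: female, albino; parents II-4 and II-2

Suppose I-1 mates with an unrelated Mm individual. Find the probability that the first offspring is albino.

1/4

I-1 is pigmented so carries M and passed m to II-1 (mm), so I-1 is Mm.
The cross gives 1/4 MM : 1/2 Mm : 1/4 mm, so P(offspring is albino) = 1/4.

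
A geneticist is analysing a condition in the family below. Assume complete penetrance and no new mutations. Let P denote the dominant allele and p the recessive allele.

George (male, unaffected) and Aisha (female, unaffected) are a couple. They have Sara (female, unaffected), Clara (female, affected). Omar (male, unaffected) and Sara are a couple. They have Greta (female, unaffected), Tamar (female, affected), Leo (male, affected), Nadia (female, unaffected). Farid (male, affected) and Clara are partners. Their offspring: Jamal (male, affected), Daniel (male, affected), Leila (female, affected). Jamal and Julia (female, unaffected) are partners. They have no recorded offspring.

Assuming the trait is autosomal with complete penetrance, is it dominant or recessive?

recessive

George and Aisha are both unaffected yet have an affected child Clara. Under dominance, an affected child requires at least one affected parent, so the trait cannot be dominant.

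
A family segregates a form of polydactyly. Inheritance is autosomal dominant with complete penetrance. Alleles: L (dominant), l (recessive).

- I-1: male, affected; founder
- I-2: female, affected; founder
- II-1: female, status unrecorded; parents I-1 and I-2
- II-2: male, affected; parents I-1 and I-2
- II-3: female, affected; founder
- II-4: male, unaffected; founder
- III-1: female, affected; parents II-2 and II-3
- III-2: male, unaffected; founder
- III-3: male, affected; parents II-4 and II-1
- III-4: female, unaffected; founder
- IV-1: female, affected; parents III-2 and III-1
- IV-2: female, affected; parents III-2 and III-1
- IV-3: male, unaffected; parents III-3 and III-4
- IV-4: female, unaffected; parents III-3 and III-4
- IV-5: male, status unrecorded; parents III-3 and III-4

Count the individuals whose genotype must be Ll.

3

Obligate heterozygotes: III-3 is affected so carries L and received l from II-4 (ll), so III-3 is Ll; IV-1 is affected so carries L and received l from III-2 (ll), so IV-1 is Ll; IV-2 is affected so carries L and received l from III-2 (ll), so IV-2 is Ll.
Every other individual is either homozygous by phenotype or has at least one consistent homozygous assignment, so the count is 3.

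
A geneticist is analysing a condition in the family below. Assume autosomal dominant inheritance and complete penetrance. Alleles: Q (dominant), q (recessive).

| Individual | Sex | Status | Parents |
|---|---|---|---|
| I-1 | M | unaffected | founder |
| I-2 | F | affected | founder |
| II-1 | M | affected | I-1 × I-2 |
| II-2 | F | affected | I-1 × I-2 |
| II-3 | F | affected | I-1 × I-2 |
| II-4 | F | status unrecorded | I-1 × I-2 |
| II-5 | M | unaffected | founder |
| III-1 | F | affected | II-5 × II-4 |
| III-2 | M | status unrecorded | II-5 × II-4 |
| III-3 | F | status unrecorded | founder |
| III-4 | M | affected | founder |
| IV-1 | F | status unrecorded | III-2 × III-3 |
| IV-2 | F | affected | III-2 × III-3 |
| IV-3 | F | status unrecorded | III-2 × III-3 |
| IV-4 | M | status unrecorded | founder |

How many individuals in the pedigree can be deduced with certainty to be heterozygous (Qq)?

5

Obligate heterozygotes: II-1 is affected so carries Q and received q from I-1 (qq), so II-1 is Qq; II-2 is affected so carries Q and received q from I-1 (qq), so II-2 is Qq; II-3 is affected so carries Q and received q from I-1 (qq), so II-3 is Qq; II-4 passed Q to III-1 (Qq, whose q came from II-5) and received q from I-1 (qq), so II-4 is Qq; III-1 is affected so carries Q and received q from II-5 (qq), so III-1 is Qq.
Every other individual is either homozygous by phenotype or has at least one consistent homozygous assignment, so the count is 5.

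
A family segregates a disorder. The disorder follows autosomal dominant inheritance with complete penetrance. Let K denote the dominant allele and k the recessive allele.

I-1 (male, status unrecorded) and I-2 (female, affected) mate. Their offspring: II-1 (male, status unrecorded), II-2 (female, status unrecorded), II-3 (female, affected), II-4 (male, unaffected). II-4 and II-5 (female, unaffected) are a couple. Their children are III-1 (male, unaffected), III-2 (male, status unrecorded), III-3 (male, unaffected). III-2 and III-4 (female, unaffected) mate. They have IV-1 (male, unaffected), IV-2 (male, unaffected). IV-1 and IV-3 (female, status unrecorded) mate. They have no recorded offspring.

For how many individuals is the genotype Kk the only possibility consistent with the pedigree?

1

Obligate heterozygotes: I-2 is affected so carries K and passed k to II-4 (kk), so I-2 is Kk.
Every other individual is either homozygous by phenotype or has at least one consistent homozygous assignment, so the count is 1.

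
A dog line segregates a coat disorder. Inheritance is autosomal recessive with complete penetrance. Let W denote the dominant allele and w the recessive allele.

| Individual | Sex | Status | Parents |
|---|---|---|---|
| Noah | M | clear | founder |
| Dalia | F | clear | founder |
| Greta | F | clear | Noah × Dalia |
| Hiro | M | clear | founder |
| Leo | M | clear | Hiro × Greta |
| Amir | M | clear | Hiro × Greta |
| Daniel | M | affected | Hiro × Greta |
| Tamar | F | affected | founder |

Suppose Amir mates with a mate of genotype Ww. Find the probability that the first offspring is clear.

5/6

Hiro is clear so carries W and passed w to Daniel (ww), so Hiro is Ww.
Greta is clear so carries W and passed w to Daniel (ww), so Greta is Ww.
Amir is a clear offspring of Hiro (Ww) × Greta (Ww), whose cross gives 1/4 WW : 1/2 Ww : 1/4 ww; conditioning on being clear, Amir is WW with probability 1/3, Ww with probability 2/3.
Summing over parental genotype combinations, P(offspring is clear) = 1/3·1 + 2/3·3/4 = 5/6.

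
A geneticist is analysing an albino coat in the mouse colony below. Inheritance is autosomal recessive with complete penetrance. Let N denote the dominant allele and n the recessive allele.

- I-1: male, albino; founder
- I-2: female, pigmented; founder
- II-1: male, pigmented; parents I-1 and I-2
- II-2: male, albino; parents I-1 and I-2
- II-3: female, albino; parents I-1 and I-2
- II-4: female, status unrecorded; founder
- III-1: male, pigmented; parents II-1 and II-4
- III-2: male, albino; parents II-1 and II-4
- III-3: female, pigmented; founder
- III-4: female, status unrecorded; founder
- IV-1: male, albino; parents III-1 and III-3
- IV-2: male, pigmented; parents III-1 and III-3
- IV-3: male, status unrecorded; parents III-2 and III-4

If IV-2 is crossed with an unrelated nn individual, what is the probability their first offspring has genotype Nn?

III-1 is pigmented so carries N and passed n to IV-1 (nn), so III-1 is Nn.
III-3 is pigmented so carries N and passed n to IV-1 (nn), so III-3 is Nn.
IV-2 is a pigmented offspring of III-1 (Nn) × III-3 (Nn), whose cross gives 1/4 NN : 1/2 Nn : 1/4 nn; conditioning on being pigmented, IV-2 is NN with probability 1/3, Nn with probability 2/3.
Summing over parental genotype combinations, P(offspring has genotype Nn) = 1/3·1 + 2/3·1/2 = 2/3.

2/3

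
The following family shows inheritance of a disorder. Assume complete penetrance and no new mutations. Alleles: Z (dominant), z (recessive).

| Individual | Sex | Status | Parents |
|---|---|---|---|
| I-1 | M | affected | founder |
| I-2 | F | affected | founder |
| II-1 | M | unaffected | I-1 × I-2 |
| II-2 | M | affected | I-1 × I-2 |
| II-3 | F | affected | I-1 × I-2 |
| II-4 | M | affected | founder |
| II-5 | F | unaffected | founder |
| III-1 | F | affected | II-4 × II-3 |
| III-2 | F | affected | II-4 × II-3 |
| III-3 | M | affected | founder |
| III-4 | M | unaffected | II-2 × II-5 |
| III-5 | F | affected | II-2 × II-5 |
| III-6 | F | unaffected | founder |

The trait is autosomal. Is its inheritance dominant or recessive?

I-1 and I-2 are both affected yet have an unaffected child II-1. Under a recessive model two affected parents are homozygous and every child would be affected, so the trait cannot be recessive.

dominant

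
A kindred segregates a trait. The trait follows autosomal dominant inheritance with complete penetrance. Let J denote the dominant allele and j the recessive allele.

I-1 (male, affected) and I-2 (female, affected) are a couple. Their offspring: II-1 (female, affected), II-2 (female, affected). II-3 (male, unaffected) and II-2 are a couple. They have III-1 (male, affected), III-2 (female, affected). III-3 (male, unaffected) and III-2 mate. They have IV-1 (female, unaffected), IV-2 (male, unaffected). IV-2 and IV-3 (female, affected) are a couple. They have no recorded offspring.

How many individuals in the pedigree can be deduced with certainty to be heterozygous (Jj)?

Obligate heterozygotes: III-1 is affected so carries J and received j from II-3 (jj), so III-1 is Jj; III-2 is affected so carries J and received j from II-3 (jj), so III-2 is Jj.
Every other individual is either homozygous by phenotype or has at least one consistent homozygous assignment, so the count is 2.

2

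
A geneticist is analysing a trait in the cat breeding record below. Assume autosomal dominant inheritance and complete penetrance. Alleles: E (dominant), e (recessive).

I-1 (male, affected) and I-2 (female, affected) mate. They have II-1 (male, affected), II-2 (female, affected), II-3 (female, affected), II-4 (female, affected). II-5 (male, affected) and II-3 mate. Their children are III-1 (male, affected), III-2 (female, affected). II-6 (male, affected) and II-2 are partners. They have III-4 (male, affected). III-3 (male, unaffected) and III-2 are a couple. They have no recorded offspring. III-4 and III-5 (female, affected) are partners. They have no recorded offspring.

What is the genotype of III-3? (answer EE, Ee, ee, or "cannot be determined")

ee

III-3 is unaffected, so III-3 is ee.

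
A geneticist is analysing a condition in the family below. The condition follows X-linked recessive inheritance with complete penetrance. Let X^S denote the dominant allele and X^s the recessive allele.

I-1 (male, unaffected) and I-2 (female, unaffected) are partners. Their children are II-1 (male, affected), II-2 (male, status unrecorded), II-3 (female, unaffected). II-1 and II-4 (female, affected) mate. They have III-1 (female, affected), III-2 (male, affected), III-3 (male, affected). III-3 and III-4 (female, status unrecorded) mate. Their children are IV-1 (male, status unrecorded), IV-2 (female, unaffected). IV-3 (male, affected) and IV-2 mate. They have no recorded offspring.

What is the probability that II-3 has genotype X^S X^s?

1/2

I-1 is unaffected, so I-1 is X^S Y.
I-2 is unaffected so carries S and passed s to II-1 (X^s Y), so I-2 is X^S X^s.
Their cross gives offspring ratios 1/2 X^S X^S : 1/2 X^S X^s. Conditioning on II-3 being unaffected, P(X^S X^s) = 1/2 / 1 = 1/2.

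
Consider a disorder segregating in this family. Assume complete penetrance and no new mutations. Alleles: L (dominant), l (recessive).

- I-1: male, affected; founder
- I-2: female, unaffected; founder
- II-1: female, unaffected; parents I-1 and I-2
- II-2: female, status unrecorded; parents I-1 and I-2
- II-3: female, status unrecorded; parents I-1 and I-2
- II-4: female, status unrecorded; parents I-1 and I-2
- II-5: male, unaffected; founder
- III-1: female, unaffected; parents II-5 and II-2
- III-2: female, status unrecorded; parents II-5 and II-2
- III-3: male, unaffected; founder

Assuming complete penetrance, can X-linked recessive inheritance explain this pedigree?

A consistent assignment under X-linked recessive exists: I-1 X^l Y, I-2 X^L X^L, II-1 X^L X^l, II-2 X^L X^l, II-3 X^L X^l, II-4 X^L X^l, II-5 X^L Y, III-1 X^L X^L, III-2 X^L X^L, III-3 X^L Y.
In this assignment every recorded phenotype matches its genotype and every non-founder's genotype is obtainable from its parents' genotypes, so the pedigree is consistent.

Yes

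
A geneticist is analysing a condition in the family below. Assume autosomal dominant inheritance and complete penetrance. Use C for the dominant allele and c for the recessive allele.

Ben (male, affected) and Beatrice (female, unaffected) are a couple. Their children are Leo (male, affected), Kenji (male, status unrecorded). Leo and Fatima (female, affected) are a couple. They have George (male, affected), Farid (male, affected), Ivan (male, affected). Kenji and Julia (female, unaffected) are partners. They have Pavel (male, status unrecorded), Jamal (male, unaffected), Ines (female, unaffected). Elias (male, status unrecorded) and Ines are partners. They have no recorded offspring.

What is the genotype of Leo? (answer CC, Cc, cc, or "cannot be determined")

Cc

From phenotype alone, Leo is CC or Cc.
Leo is affected so carries C and received c from Beatrice (cc), so Leo is Cc.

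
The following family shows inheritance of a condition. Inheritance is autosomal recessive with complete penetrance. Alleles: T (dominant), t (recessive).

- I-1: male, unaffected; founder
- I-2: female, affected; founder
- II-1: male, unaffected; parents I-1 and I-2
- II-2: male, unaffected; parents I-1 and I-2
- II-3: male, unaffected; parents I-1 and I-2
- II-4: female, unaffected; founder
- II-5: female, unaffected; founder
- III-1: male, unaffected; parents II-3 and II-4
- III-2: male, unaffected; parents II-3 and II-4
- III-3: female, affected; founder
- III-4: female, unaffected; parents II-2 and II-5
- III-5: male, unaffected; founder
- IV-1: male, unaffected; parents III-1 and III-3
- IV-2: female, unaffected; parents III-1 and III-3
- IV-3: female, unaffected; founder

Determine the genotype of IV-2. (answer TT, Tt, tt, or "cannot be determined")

Tt

From phenotype alone, IV-2 is TT or Tt.
IV-2 is unaffected so carries T and received t from III-3 (tt), so IV-2 is Tt.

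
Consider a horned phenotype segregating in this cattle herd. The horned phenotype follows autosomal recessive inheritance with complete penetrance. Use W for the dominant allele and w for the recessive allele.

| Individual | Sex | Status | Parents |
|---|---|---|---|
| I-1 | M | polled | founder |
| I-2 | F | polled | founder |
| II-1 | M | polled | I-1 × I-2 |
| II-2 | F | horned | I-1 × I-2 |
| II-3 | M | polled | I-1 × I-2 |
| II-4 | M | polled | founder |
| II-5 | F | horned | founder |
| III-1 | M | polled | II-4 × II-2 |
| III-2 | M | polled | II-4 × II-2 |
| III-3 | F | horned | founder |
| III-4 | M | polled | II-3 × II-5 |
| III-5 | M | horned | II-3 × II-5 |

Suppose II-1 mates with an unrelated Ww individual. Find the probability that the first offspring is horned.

1/6

I-1 is polled so carries W and passed w to II-2 (ww), so I-1 is Ww.
I-2 is polled so carries W and passed w to II-2 (ww), so I-2 is Ww.
II-1 is a polled offspring of I-1 (Ww) × I-2 (Ww), whose cross gives 1/4 WW : 1/2 Ww : 1/4 ww; conditioning on being polled, II-1 is WW with probability 1/3, Ww with probability 2/3.
Summing over parental genotype combinations, P(offspring is horned) = 2/3·1/4 = 1/6.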